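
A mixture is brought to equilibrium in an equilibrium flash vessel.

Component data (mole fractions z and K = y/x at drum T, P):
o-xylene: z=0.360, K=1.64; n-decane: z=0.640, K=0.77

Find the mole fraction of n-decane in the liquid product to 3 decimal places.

Let ψ = V/F and solve Σ zᵢ(Kᵢ−1)/(1+ψ(Kᵢ−1)) = 0.
Feasibility: ΣzᵢKᵢ = 1.083, Σzᵢ/Kᵢ = 1.051 — both > 1, two phases present.
Binary case is linear: z₁(K₁−1)(1+ψ(K₂−1)) + z₂(K₂−1)(1+ψ(K₁−1)) = 0
⇒ ψ = [z₁(K₁−1)+z₂(K₂−1)] / [−(K₁−1)(K₂−1)] = 0.0832/0.1472 = 0.565
Compositions from xᵢ = zᵢ/(1+ψ(Kᵢ−1)), yᵢ = Kᵢxᵢ:
  o-xylene: x = 0.264, y = 0.434
  n-decane: x = 0.736, y = 0.566

x_n-decane = 0.736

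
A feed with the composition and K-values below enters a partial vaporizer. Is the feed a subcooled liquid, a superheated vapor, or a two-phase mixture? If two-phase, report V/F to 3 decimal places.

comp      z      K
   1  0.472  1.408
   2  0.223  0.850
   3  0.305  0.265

subcooled liquid

ΣzᵢKᵢ = 0.935; Σzᵢ/Kᵢ = 1.749.
Since ΣzᵢKᵢ < 1 the mixture is below its bubble point — single liquid phase.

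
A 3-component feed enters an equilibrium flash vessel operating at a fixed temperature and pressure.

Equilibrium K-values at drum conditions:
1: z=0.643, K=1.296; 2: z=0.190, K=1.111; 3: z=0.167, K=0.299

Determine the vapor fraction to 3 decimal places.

Rachford–Rice: g(ψ) = Σ zᵢ(Kᵢ−1)/(1+ψ(Kᵢ−1)) = 0.
Feasibility: ΣzᵢKᵢ = 1.094, Σzᵢ/Kᵢ = 1.226 — both > 1, two phases present.
Newton–Raphson from ψ = 0.5:
  ψ = 0.500: g = 0.0055, g' = -0.239 → ψ = 0.523
Converged at ψ = 0.523.

ψ = 0.523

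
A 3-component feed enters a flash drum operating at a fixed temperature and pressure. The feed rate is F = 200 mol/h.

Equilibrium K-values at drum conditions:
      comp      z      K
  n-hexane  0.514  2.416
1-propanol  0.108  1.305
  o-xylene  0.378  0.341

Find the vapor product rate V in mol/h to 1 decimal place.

V = 122.5 mol/h

Rachford–Rice: g(V/F) = Σ zᵢ(Kᵢ−1)/(1+V/F(Kᵢ−1)) = 0.
Feasibility: ΣzᵢKᵢ = 1.512, Σzᵢ/Kᵢ = 1.404 — both > 1, two phases present.
Iterate (Newton) starting at V/F = 0.67:
  V/F = 0.670: g = -0.0452, g' = -0.805 → V/F = 0.614
  V/F = 0.614: g = -0.0012, g' = -0.765 → V/F = 0.612
Converged at V/F = 0.612.
Then V = V/F·F = 0.6123·200 = 122.5 mol/h and L = F − V = 77.5 mol/h.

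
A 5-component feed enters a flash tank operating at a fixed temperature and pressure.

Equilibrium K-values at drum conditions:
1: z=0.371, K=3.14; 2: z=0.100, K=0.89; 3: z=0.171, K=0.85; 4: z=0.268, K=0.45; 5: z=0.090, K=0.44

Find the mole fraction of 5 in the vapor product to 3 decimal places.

y_5 = 0.061

Newton–Raphson from β = 0.7:
  β = 0.700: g = -0.0453, g' = -0.569 → β = 0.620
Converged at β = 0.620.
Compositions from xᵢ = zᵢ/(1+β(Kᵢ−1)), yᵢ = Kᵢxᵢ:
  1: x = 0.159, y = 0.500
  2: x = 0.107, y = 0.096
  3: x = 0.189, y = 0.160
  4: x = 0.407, y = 0.183
  5: x = 0.138, y = 0.061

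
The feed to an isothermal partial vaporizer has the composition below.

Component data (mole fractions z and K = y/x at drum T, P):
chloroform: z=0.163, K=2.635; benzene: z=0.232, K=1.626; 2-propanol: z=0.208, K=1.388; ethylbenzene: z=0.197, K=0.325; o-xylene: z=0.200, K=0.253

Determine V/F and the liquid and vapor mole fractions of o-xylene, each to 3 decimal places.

Material balance + equilibrium reduce to Σ zᵢ(Kᵢ−1)/(1+V/F(Kᵢ−1)) = 0.
Feasibility: ΣzᵢKᵢ = 1.210, Σzᵢ/Kᵢ = 1.751 — both > 1, two phases present.
Iterate (Newton) starting at V/F = 0.36:
  V/F = 0.360: g = -0.0229, g' = -0.623 → V/F = 0.323
Converged at V/F = 0.323.
Compositions from xᵢ = zᵢ/(1+V/F(Kᵢ−1)), yᵢ = Kᵢxᵢ:
  chloroform: x = 0.107, y = 0.281
  benzene: x = 0.193, y = 0.314
  2-propanol: x = 0.185, y = 0.257
  ethylbenzene: x = 0.252, y = 0.082
  o-xylene: x = 0.264, y = 0.067

V/F = 0.323, x_o-xylene = 0.264, y_o-xylene = 0.067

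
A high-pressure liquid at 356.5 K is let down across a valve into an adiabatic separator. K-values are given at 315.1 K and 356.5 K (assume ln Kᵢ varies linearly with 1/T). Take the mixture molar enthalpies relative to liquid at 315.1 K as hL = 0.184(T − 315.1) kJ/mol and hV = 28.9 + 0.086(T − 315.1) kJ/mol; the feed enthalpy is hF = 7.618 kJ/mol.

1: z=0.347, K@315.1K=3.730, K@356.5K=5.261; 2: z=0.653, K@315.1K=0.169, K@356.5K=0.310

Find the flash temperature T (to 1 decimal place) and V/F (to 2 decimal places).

T = 323.7 K, V/F = 0.22

Adiabatic flash: solve Rachford–Rice at each trial T, then check hF = ψ·hV(T) + (1−ψ)·hL(T).
  T = 315.1 K: K = (3.730, 0.169), RR gives ψ = 0.178, H_out = 5.155 kJ/mol
  T = 356.5 K: K = (5.261, 0.310), RR gives ψ = 0.350, H_out = 16.304 kJ/mol
  T = 335.8 K: K = (4.477, 0.233), RR gives ψ = 0.265, H_out = 10.923 kJ/mol
  T = 325.5 K: K = (4.100, 0.200), RR gives ψ = 0.223, H_out = 8.130 kJ/mol
  T = 320.3 K: K = (3.914, 0.184), RR gives ψ = 0.201, H_out = 6.666 kJ/mol
  T = 322.9 K: K = (4.007, 0.192), RR gives ψ = 0.212, H_out = 7.403 kJ/mol
  T = 324.2 K: K = (4.053, 0.196), RR gives ψ = 0.218, H_out = 7.768 kJ/mol
Linear interpolation between T = 322.9 (H_out = 7.403) and T = 324.2 (H_out = 7.768) on hF = 7.618 gives T ≈ 323.7 K, at which ψ = 0.22.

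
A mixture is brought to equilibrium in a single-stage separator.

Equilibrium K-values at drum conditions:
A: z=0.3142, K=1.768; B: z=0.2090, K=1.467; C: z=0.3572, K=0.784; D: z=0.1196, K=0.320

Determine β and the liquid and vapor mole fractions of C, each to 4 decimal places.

Let β = V/F and solve Σ zᵢ(Kᵢ−1)/(1+β(Kᵢ−1)) = 0.
Feasibility: ΣzᵢKᵢ = 1.1804, Σzᵢ/Kᵢ = 1.1495 — both > 1, two phases present.
Iterate (Newton) starting at β = 0.41:
  β = 0.4100: g = 0.06802, g' = -0.2657 → β = 0.6660
  β = 0.6660: g = -0.00467, g' = -0.3151 → β = 0.6512
  β = 0.6512: g = -0.00004, g' = -0.3098 → β = 0.6510
Converged at β = 0.6510.
Compositions from xᵢ = zᵢ/(1+β(Kᵢ−1)), yᵢ = Kᵢxᵢ:
  A: x = 0.2095, y = 0.3703
  B: x = 0.1603, y = 0.2351
  C: x = 0.4157, y = 0.3259
  D: x = 0.2146, y = 0.0687

β = 0.6510, x_C = 0.4157, y_C = 0.3259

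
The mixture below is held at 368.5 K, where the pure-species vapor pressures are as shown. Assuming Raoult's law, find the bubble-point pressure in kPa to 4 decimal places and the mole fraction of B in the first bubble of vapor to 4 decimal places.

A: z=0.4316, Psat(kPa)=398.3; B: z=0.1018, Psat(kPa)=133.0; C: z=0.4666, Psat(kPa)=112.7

Pbub = 238.0315 kPa, y_B = 0.0569

At the bubble point ψ → 0, so ΣzᵢKᵢ = 1 with Kᵢ = Pᵢˢᵃᵗ/P ⇒ P = ΣzᵢPᵢˢᵃᵗ.
P = 0.4316·398.3 + 0.1018·133.0 + 0.4666·112.7 = 238.0315 kPa
yᵢ = zᵢPᵢˢᵃᵗ/P ⇒ y_B = 0.1018·133.0/238.0315 = 0.0569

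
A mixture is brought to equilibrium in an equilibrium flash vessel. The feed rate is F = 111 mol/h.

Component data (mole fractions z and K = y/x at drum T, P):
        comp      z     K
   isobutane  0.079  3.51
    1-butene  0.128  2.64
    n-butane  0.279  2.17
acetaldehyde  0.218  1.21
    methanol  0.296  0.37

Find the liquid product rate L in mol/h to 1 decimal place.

Material balance + equilibrium reduce to Σ zᵢ(Kᵢ−1)/(1+ψ(Kᵢ−1)) = 0.
Check two-phase: ΣzᵢKᵢ = 1.594 > 1 and Σzᵢ/Kᵢ = 1.180 > 1, so g(0) = 0.594 > 0 and g(1) = -0.180 < 0.
Newton–Raphson from ψ = 0.5:
  ψ = 0.500: g = 0.1784, g' = -0.612 → ψ = 0.791
  ψ = 0.791: g = -0.0055, g' = -0.698 → ψ = 0.784
Converged at ψ = 0.784.
Then V = ψ·F = 0.7836·111 = 87.0 mol/h and L = F − V = 24.0 mol/h.

L = 24.0 mol/h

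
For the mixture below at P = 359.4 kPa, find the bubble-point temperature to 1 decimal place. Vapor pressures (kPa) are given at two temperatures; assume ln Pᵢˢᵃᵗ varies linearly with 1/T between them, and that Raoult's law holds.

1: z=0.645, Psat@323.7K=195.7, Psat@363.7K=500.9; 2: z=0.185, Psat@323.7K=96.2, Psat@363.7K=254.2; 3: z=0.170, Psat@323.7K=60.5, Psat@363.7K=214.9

Bubble-point temperature: ΣzᵢPᵢˢᵃᵗ(T) = P. Interpolate ln Pᵢˢᵃᵗ = aᵢ + bᵢ/T.
  T = 323.7 K: ΣzᵢPᵢˢᵃᵗ = 154.31 kPa
  T = 363.7 K: ΣzᵢPᵢˢᵃᵗ = 406.64 kPa
  T = 343.7 K: ΣzᵢPᵢˢᵃᵗ = 257.41 kPa
  T = 353.7 K: ΣzᵢPᵢˢᵃᵗ = 325.56 kPa
  T = 358.7 K: ΣzᵢPᵢˢᵃᵗ = 364.39 kPa
  T = 356.2 K: ΣzᵢPᵢˢᵃᵗ = 344.56 kPa
Interpolating between 356.2 K and 358.7 K gives T ≈ 358.1 K.

T = 358.1 K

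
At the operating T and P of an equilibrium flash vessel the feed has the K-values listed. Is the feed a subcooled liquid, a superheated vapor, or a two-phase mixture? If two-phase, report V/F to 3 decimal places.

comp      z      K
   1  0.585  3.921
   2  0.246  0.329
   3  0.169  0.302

ΣzᵢKᵢ = 2.426; Σzᵢ/Kᵢ = 1.457.
Both exceed 1, so a two-phase solution exists.
Rachford–Rice: g(ψ) = Σ zᵢ(Kᵢ−1)/(1+ψ(Kᵢ−1)) = 0.
Newton iteration, ψ⁰ = 0.7:
  ψ = 0.700: g = 0.0193, g' = -1.247 → ψ = 0.715
Converged at ψ = 0.715.

two-phase, V/F = 0.715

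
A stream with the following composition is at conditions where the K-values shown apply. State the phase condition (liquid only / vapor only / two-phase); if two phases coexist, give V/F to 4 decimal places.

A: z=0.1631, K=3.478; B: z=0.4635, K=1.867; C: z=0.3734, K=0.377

two-phase, V/F = 0.6796

ΣzᵢKᵢ = 1.5734; Σzᵢ/Kᵢ = 1.2856.
Both exceed 1, so a two-phase solution exists.
Material balance + equilibrium reduce to Σ zᵢ(Kᵢ−1)/(1+ψ(Kᵢ−1)) = 0.
Newton–Raphson from ψ = 0.5:
  ψ = 0.5000: g = 0.12296, g' = -0.6751 → ψ = 0.6822
  ψ = 0.6822: g = -0.00182, g' = -0.7142 → ψ = 0.6796
Converged at ψ = 0.6796.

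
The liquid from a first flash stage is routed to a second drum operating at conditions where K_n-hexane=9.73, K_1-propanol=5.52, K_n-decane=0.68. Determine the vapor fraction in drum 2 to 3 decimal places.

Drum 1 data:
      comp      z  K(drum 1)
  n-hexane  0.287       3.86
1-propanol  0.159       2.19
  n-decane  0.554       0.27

Drum 1:
Rachford–Rice: g(ψ₁) = Σ zᵢ(Kᵢ−1)/(1+ψ₁(Kᵢ−1)) = 0.
Check two-phase: ΣzᵢKᵢ = 1.606 > 1 and Σzᵢ/Kᵢ = 2.199 > 1, so g(0) = 0.606 > 0 and g(1) = -1.199 < 0.
Newton iteration, ψ₁⁰ = 0.66:
  ψ₁ = 0.660: g = -0.3902, g' = -1.452 → ψ₁ = 0.391
  ψ₁ = 0.391: g = -0.0496, g' = -1.206 → ψ₁ = 0.350
Converged at ψ₁ = 0.350.
Drum-1 compositions:
  n-hexane: x = 0.143, y = 0.553
  1-propanol: x = 0.112, y = 0.246
  n-decane: x = 0.744, y = 0.201
Drum-2 feed = drum-1 liquid: z₂ = (0.1433, 0.1122, 0.7445).
Drum 2:
Material balance + equilibrium reduce to Σ zᵢ(Kᵢ−1)/(1+ψ₂(Kᵢ−1)) = 0.
g(0) = ΣzᵢKᵢ − 1 = 1.520 and g(1) = 1 − Σzᵢ/Kᵢ = -0.130, so a root lies in (0, 1).
Newton–Raphson from ψ₂ = 0.5:
  ψ₂ = 0.500: g = 0.1052, g' = -0.703 → ψ₂ = 0.650
  ψ₂ = 0.650: g = 0.0157, g' = -0.515 → ψ₂ = 0.680
  ψ₂ = 0.680: g = 0.0004, g' = -0.490 → ψ₂ = 0.681
Converged at ψ₂ = 0.681.
  n-hexane: x = 0.021, y = 0.201
  1-propanol: x = 0.028, y = 0.152
  n-decane: x = 0.952, y = 0.647

V/F (drum 2) = 0.681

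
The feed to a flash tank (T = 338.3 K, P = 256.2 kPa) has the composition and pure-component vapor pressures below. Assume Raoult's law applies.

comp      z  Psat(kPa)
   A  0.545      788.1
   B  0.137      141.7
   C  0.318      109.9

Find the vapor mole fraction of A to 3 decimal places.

Raoult's law: Kᵢ = Pᵢˢᵃᵗ/P = Pᵢˢᵃᵗ/256.2.
  K_A = 788.1/256.2 = 3.07611, K_B = 141.7/256.2 = 0.55308, K_C = 109.9/256.2 = 0.42896
Let ψ = V/F and solve Σ zᵢ(Kᵢ−1)/(1+ψ(Kᵢ−1)) = 0.
g(0) = ΣzᵢKᵢ − 1 = 0.889 and g(1) = 1 − Σzᵢ/Kᵢ = -0.166, so a root lies in (0, 1).
Newton iteration, ψ⁰ = 0.5:
  ψ = 0.500: g = 0.2222, g' = -0.814 → ψ = 0.773
  ψ = 0.773: g = 0.0158, g' = -0.742 → ψ = 0.794
Converged at ψ = 0.794.
Compositions from xᵢ = zᵢ/(1+ψ(Kᵢ−1)), yᵢ = Kᵢxᵢ:
  A: x = 0.206, y = 0.633
  B: x = 0.212, y = 0.117
  C: x = 0.582, y = 0.250

y_A = 0.633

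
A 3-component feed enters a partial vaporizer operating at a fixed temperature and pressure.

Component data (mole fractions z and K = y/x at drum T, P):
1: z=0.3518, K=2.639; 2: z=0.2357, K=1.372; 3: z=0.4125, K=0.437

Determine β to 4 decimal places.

Rachford–Rice: g(β) = Σ zᵢ(Kᵢ−1)/(1+β(Kᵢ−1)) = 0.
Feasibility: ΣzᵢKᵢ = 1.4320, Σzᵢ/Kᵢ = 1.2490 — both > 1, two phases present.
Newton iteration, β⁰ = 0.5:
  β = 0.5000: g = 0.06760, g' = -0.5619 → β = 0.6203
  β = 0.6203: g = 0.00029, g' = -0.5626 → β = 0.6208
Converged at β = 0.6208.

β = 0.6208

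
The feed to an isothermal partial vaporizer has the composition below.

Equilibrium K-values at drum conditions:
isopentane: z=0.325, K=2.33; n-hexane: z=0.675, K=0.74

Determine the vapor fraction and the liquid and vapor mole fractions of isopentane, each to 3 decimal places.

Let ψ = V/F and solve Σ zᵢ(Kᵢ−1)/(1+ψ(Kᵢ−1)) = 0.
Feasibility: ΣzᵢKᵢ = 1.257, Σzᵢ/Kᵢ = 1.052 — both > 1, two phases present.
Iterate (Newton) starting at ψ = 0.5:
  ψ = 0.500: g = 0.0579, g' = -0.268 → ψ = 0.716
  ψ = 0.716: g = 0.0057, g' = -0.220 → ψ = 0.742
Converged at ψ = 0.742.
Compositions from xᵢ = zᵢ/(1+ψ(Kᵢ−1)), yᵢ = Kᵢxᵢ:
  isopentane: x = 0.164, y = 0.381
  n-hexane: x = 0.836, y = 0.619

ψ = 0.742, x_isopentane = 0.164, y_isopentane = 0.381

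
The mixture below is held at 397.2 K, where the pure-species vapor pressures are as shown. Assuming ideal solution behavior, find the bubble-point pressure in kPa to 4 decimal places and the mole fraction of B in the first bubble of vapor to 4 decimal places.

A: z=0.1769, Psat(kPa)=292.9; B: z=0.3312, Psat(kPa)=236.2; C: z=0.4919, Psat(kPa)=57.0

At the bubble point ψ → 0, so ΣzᵢKᵢ = 1 with Kᵢ = Pᵢˢᵃᵗ/P ⇒ P = ΣzᵢPᵢˢᵃᵗ.
P = 0.1769·292.9 + 0.3312·236.2 + 0.4919·57.0 = 158.0817 kPa
yᵢ = zᵢPᵢˢᵃᵗ/P ⇒ y_B = 0.3312·236.2/158.0817 = 0.4949

Pbub = 158.0817 kPa, y_B = 0.4949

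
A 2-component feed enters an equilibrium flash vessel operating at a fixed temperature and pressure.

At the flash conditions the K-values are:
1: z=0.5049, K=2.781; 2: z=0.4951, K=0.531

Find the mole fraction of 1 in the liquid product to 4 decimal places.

Rachford–Rice: g(β) = Σ zᵢ(Kᵢ−1)/(1+β(Kᵢ−1)) = 0.
Feasibility: ΣzᵢKᵢ = 1.6670, Σzᵢ/Kᵢ = 1.1139 — both > 1, two phases present.
Iterate (Newton) starting at β = 0.62:
  β = 0.6200: g = 0.09994, g' = -0.5782 → β = 0.7928
  β = 0.7928: g = 0.00315, g' = -0.5513 → β = 0.7986
Converged at β = 0.7986.
Compositions from xᵢ = zᵢ/(1+β(Kᵢ−1)), yᵢ = Kᵢxᵢ:
  1: x = 0.2084, y = 0.5797
  2: x = 0.7916, y = 0.4203

x_1 = 0.2084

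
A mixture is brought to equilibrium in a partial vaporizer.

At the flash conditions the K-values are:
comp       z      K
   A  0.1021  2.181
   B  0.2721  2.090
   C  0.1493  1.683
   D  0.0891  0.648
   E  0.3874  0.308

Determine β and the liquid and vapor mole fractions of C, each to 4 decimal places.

Let β = V/F and solve Σ zᵢ(Kᵢ−1)/(1+β(Kᵢ−1)) = 0.
Check two-phase: ΣzᵢKᵢ = 1.2197 > 1 and Σzᵢ/Kᵢ = 1.6610 > 1, so g(0) = 0.2197 > 0 and g(1) = -0.6610 < 0.
Newton–Raphson from β = 0.5:
  β = 0.5000: g = -0.10418, g' = -0.6804 → β = 0.3469
  β = 0.3469: g = -0.00529, g' = -0.6229 → β = 0.3384
Converged at β = 0.3384.
Compositions from xᵢ = zᵢ/(1+β(Kᵢ−1)), yᵢ = Kᵢxᵢ:
  A: x = 0.0729, y = 0.1591
  B: x = 0.1988, y = 0.4155
  C: x = 0.1213, y = 0.2041
  D: x = 0.1011, y = 0.0655
  E: x = 0.5059, y = 0.1558

β = 0.3384, x_C = 0.1213, y_C = 0.2041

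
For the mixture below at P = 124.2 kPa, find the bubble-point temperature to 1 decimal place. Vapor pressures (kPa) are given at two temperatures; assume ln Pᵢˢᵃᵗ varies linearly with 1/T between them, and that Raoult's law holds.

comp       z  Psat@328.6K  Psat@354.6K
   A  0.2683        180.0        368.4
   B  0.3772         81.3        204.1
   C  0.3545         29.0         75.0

T = 338.7 K

Bubble-point temperature: ΣzᵢPᵢˢᵃᵗ(T) = P. Interpolate ln Pᵢˢᵃᵗ = aᵢ + bᵢ/T.
  T = 328.6 K: ΣzᵢPᵢˢᵃᵗ = 89.24 kPa
  T = 354.6 K: ΣzᵢPᵢˢᵃᵗ = 202.42 kPa
  T = 341.6 K: ΣzᵢPᵢˢᵃᵗ = 136.32 kPa
  T = 335.1 K: ΣzᵢPᵢˢᵃᵗ = 110.71 kPa
  T = 338.4 K: ΣzᵢPᵢˢᵃᵗ = 123.16 kPa
  T = 340.0 K: ΣzᵢPᵢˢᵃᵗ = 129.60 kPa
Interpolating between 338.4 K and 340.0 K gives T ≈ 338.7 K.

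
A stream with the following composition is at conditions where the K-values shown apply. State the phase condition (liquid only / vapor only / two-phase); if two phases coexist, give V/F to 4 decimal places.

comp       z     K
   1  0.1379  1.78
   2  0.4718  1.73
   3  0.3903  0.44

ΣzᵢKᵢ = 1.2334; Σzᵢ/Kᵢ = 1.2372.
Both exceed 1, so a two-phase solution exists.
Newton–Raphson from ψ = 0.5:
  ψ = 0.5000: g = 0.02613, g' = -0.4145 → ψ = 0.5631
  ψ = 0.5631: g = -0.00040, g' = -0.4279 → ψ = 0.5621
Converged at ψ = 0.5621.

two-phase, V/F = 0.5621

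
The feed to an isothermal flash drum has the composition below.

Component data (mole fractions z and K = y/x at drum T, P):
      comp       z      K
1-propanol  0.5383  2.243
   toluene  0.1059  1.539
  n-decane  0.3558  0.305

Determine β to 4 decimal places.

β = 0.6028

Newton–Raphson from β = 0.49:
  β = 0.4900: g = 0.08601, g' = -0.7357 → β = 0.6069
  β = 0.6069: g = -0.00328, g' = -0.8018 → β = 0.6028
Converged at β = 0.6028.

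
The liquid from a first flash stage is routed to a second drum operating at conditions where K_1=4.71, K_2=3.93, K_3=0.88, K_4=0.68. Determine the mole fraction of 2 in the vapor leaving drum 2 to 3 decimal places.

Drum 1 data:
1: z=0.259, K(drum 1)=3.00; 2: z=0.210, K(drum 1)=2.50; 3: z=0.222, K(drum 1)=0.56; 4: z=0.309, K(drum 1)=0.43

Drum 1:
Let ψ₁ = V/F and solve Σ zᵢ(Kᵢ−1)/(1+ψ₁(Kᵢ−1)) = 0.
Check two-phase: ΣzᵢKᵢ = 1.559 > 1 and Σzᵢ/Kᵢ = 1.285 > 1, so g(0) = 0.559 > 0 and g(1) = -0.285 < 0.
Iterate (Newton) starting at ψ₁ = 0.5:
  ψ₁ = 0.500: g = 0.0674, g' = -0.680 → ψ₁ = 0.599
  ψ₁ = 0.599: g = 0.0014, g' = -0.656 → ψ₁ = 0.601
Converged at ψ₁ = 0.601.
Drum-1 compositions:
  1: x = 0.118, y = 0.353
  2: x = 0.110, y = 0.276
  3: x = 0.302, y = 0.169
  4: x = 0.470, y = 0.202
Drum-2 feed = drum-1 liquid: z₂ = (0.1176, 0.1104, 0.3019, 0.4701).
Drum 2:
Let ψ₂ = V/F and solve Σ zᵢ(Kᵢ−1)/(1+ψ₂(Kᵢ−1)) = 0.
Check two-phase: ΣzᵢKᵢ = 1.573 > 1 and Σzᵢ/Kᵢ = 1.087 > 1, so g(0) = 0.573 > 0 and g(1) = -0.087 < 0.
Newton–Raphson from ψ₂ = 0.5:
  ψ₂ = 0.500: g = 0.0664, g' = -0.428 → ψ₂ = 0.655
  ψ₂ = 0.655: g = 0.0083, g' = -0.331 → ψ₂ = 0.680
  ψ₂ = 0.680: g = 0.0001, g' = -0.320 → ψ₂ = 0.681
Converged at ψ₂ = 0.681.
  1: x = 0.033, y = 0.157
  2: x = 0.037, y = 0.145
  3: x = 0.329, y = 0.289
  4: x = 0.601, y = 0.409

y_2 (drum 2) = 0.145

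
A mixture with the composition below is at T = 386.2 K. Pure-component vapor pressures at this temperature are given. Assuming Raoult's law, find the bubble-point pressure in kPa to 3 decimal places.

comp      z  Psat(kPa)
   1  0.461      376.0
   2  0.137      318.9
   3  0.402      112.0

Pbub = 262.049 kPa

At the bubble point ψ → 0, so ΣzᵢKᵢ = 1 with Kᵢ = Pᵢˢᵃᵗ/P ⇒ P = ΣzᵢPᵢˢᵃᵗ.
P = 0.461·376.0 + 0.137·318.9 + 0.402·112.0 = 262.049 kPa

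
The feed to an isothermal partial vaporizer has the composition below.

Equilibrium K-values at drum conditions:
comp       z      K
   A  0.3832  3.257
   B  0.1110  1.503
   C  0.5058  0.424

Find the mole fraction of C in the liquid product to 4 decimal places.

x_C = 0.7429

Rachford–Rice: g(ψ) = Σ zᵢ(Kᵢ−1)/(1+ψ(Kᵢ−1)) = 0.
Check two-phase: ΣzᵢKᵢ = 1.6294 > 1 and Σzᵢ/Kᵢ = 1.3844 > 1, so g(0) = 0.6294 > 0 and g(1) = -0.3844 < 0.
Iterate (Newton) starting at ψ = 0.39:
  ψ = 0.3900: g = 0.13091, g' = -0.8509 → ψ = 0.5438
  ψ = 0.5438: g = 0.00788, g' = -0.7666 → ψ = 0.5541
Converged at ψ = 0.5541.
Compositions from xᵢ = zᵢ/(1+ψ(Kᵢ−1)), yᵢ = Kᵢxᵢ:
  A: x = 0.1703, y = 0.5545
  B: x = 0.0868, y = 0.1305
  C: x = 0.7429, y = 0.3150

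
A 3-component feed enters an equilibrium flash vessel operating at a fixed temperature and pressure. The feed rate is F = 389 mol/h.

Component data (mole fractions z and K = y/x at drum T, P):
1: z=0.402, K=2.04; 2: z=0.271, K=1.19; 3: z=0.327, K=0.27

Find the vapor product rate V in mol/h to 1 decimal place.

Material balance + equilibrium reduce to Σ zᵢ(Kᵢ−1)/(1+V/F(Kᵢ−1)) = 0.
g(0) = ΣzᵢKᵢ − 1 = 0.231 and g(1) = 1 − Σzᵢ/Kᵢ = -0.636, so a root lies in (0, 1).
Newton iteration, V/F⁰ = 0.39:
  V/F = 0.390: g = 0.0117, g' = -0.569 → V/F = 0.410
Converged at V/F = 0.410.
Then V = V/F·F = 0.4103·389 = 159.6 mol/h and L = F − V = 229.4 mol/h.

V = 159.6 mol/h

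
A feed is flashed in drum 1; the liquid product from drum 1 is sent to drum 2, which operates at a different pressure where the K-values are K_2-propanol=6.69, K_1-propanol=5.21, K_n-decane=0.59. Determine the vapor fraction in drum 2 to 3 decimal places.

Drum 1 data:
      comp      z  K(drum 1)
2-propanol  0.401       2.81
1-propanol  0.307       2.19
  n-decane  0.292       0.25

Drum 1:
Iterate (Newton) starting at ψ₁ = 0.61:
  ψ₁ = 0.610: g = 0.1529, g' = -1.001 → ψ₁ = 0.763
  ψ₁ = 0.763: g = -0.0155, g' = -1.248 → ψ₁ = 0.750
Converged at ψ₁ = 0.750.
Drum-1 compositions:
  2-propanol: x = 0.170, y = 0.478
  1-propanol: x = 0.162, y = 0.355
  n-decane: x = 0.668, y = 0.167
Drum-2 feed = drum-1 liquid: z₂ = (0.1701, 0.1622, 0.6678).
Drum 2:
Newton iteration, ψ₂⁰ = 0.41:
  ψ₂ = 0.410: g = 0.2117, g' = -1.045 → ψ₂ = 0.613
  ψ₂ = 0.613: g = 0.0409, g' = -0.698 → ψ₂ = 0.671
  ψ₂ = 0.671: g = 0.0016, g' = -0.647 → ψ₂ = 0.674
Converged at ψ₂ = 0.674.
  2-propanol: x = 0.035, y = 0.235
  1-propanol: x = 0.042, y = 0.220
  n-decane: x = 0.923, y = 0.544

V/F (drum 2) = 0.674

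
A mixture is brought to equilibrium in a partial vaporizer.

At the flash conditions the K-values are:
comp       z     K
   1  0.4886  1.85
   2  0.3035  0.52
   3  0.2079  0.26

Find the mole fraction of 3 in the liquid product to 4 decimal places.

x_3 = 0.2498

Rachford–Rice: g(β) = Σ zᵢ(Kᵢ−1)/(1+β(Kᵢ−1)) = 0.
Check two-phase: ΣzᵢKᵢ = 1.1158 > 1 and Σzᵢ/Kᵢ = 1.6474 > 1, so g(0) = 0.1158 > 0 and g(1) = -0.6474 < 0.
Newton–Raphson from β = 0.5:
  β = 0.5000: g = -0.14444, g' = -0.5817 → β = 0.2517
  β = 0.2517: g = -0.01265, g' = -0.5019 → β = 0.2265
Converged at β = 0.2265.
Compositions from xᵢ = zᵢ/(1+β(Kᵢ−1)), yᵢ = Kᵢxᵢ:
  1: x = 0.4097, y = 0.7580
  2: x = 0.3405, y = 0.1771
  3: x = 0.2498, y = 0.0649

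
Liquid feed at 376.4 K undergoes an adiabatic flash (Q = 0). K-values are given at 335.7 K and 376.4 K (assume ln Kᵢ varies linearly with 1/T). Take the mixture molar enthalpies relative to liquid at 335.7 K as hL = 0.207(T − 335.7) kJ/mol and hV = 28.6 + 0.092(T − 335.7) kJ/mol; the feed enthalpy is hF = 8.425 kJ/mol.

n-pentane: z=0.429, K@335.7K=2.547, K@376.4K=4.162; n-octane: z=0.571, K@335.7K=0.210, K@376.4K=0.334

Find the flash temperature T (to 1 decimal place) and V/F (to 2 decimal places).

T = 343.5 K, V/F = 0.25

Adiabatic flash: solve Rachford–Rice at each trial T, then check hF = ψ·hV(T) + (1−ψ)·hL(T).
  T = 335.7 K: K = (2.547, 0.210), RR gives ψ = 0.174, H_out = 4.975 kJ/mol
  T = 376.4 K: K = (4.162, 0.334), RR gives ψ = 0.464, H_out = 19.513 kJ/mol
  T = 356.0 K: K = (3.300, 0.268), RR gives ψ = 0.338, H_out = 13.079 kJ/mol
  T = 345.9 K: K = (2.912, 0.238), RR gives ψ = 0.265, H_out = 9.368 kJ/mol
  T = 340.8 K: K = (2.726, 0.224), RR gives ψ = 0.222, H_out = 7.274 kJ/mol
  T = 343.4 K: K = (2.820, 0.231), RR gives ψ = 0.244, H_out = 8.364 kJ/mol
  T = 344.6 K: K = (2.864, 0.235), RR gives ψ = 0.254, H_out = 8.851 kJ/mol
  T = 344.0 K: K = (2.842, 0.233), RR gives ψ = 0.249, H_out = 8.609 kJ/mol
Linear interpolation between T = 343.4 (H_out = 8.364) and T = 344.0 (H_out = 8.609) on hF = 8.425 gives T ≈ 343.5 K, at which ψ = 0.25.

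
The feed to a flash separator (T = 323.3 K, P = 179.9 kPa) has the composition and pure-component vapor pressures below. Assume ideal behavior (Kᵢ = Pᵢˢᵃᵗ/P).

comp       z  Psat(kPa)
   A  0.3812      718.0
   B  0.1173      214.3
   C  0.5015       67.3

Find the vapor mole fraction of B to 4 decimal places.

Raoult's law: Kᵢ = Pᵢˢᵃᵗ/P = Pᵢˢᵃᵗ/179.9.
  K_A = 718.0/179.9 = 3.991106, K_B = 214.3/179.9 = 1.191217, K_C = 67.3/179.9 = 0.374097
Newton iteration, β⁰ = 0.45:
  β = 0.4500: g = 0.06971, g' = -1.0040 → β = 0.5194
  β = 0.5194: g = 0.00180, g' = -0.9579 → β = 0.5213
Converged at β = 0.5213.
Compositions from xᵢ = zᵢ/(1+β(Kᵢ−1)), yᵢ = Kᵢxᵢ:
  A: x = 0.1489, y = 0.5945
  B: x = 0.1067, y = 0.1271
  C: x = 0.7444, y = 0.2785

y_B = 0.1271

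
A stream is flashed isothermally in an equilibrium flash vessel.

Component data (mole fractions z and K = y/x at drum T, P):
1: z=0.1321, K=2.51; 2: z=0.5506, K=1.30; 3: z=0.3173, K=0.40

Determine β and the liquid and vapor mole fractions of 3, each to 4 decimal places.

Iterate (Newton) starting at β = 0.39:
  β = 0.3900: g = 0.02488, g' = -0.3537 → β = 0.4603
  β = 0.4603: g = -0.00022, g' = -0.3611 → β = 0.4597
Converged at β = 0.4597.
Compositions from xᵢ = zᵢ/(1+β(Kᵢ−1)), yᵢ = Kᵢxᵢ:
  1: x = 0.0780, y = 0.1957
  2: x = 0.4839, y = 0.6290
  3: x = 0.4382, y = 0.1753

β = 0.4597, x_3 = 0.4382, y_3 = 0.1753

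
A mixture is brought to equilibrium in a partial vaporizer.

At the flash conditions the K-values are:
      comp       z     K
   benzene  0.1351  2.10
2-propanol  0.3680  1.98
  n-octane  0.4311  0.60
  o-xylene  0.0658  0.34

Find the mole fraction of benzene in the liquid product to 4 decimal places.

Material balance + equilibrium reduce to Σ zᵢ(Kᵢ−1)/(1+V/F(Kᵢ−1)) = 0.
g(0) = ΣzᵢKᵢ − 1 = 0.2934 and g(1) = 1 − Σzᵢ/Kᵢ = -0.1622, so a root lies in (0, 1).
Newton–Raphson from V/F = 0.5:
  V/F = 0.5000: g = 0.05755, g' = -0.3989 → V/F = 0.6443
  V/F = 0.6443: g = 0.00017, g' = -0.4007 → V/F = 0.6447
Converged at V/F = 0.6447.
Compositions from xᵢ = zᵢ/(1+V/F(Kᵢ−1)), yᵢ = Kᵢxᵢ:
  benzene: x = 0.0790, y = 0.1660
  2-propanol: x = 0.2255, y = 0.4465
  n-octane: x = 0.5809, y = 0.3485
  o-xylene: x = 0.1145, y = 0.0389

x_benzene = 0.0790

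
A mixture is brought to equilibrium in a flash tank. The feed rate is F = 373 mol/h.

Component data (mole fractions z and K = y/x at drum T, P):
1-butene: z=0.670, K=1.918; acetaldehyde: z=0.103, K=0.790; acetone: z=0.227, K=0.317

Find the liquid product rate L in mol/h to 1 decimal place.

L = 81.7 mol/h

Newton iteration, V/F⁰ = 0.5:
  V/F = 0.500: g = 0.1619, g' = -0.515 → V/F = 0.814
  V/F = 0.814: g = -0.0235, g' = -0.729 → V/F = 0.782
  V/F = 0.782: g = -0.0007, g' = -0.686 → V/F = 0.781
Converged at V/F = 0.781.
Then V = V/F·F = 0.7811·373 = 291.3 mol/h and L = F − V = 81.7 mol/h.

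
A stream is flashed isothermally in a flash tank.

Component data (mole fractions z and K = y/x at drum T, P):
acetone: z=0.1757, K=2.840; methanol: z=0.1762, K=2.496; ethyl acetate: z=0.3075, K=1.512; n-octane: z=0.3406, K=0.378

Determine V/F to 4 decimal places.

Rachford–Rice: g(V/F) = Σ zᵢ(Kᵢ−1)/(1+V/F(Kᵢ−1)) = 0.
Feasibility: ΣzᵢKᵢ = 1.5325, Σzᵢ/Kᵢ = 1.2369 — both > 1, two phases present.
Newton–Raphson from V/F = 0.48:
  V/F = 0.4800: g = 0.14945, g' = -0.6211 → V/F = 0.7206
  V/F = 0.7206: g = -0.00310, g' = -0.6771 → V/F = 0.7160
Converged at V/F = 0.7160.

V/F = 0.7160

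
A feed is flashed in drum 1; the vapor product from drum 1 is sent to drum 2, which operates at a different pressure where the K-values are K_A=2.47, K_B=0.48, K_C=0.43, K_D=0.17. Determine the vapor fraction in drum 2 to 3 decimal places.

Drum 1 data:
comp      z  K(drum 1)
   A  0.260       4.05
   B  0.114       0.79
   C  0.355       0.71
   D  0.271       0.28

V/F (drum 2) = 0.517

Drum 1:
Material balance + equilibrium reduce to Σ zᵢ(Kᵢ−1)/(1+ψ₁(Kᵢ−1)) = 0.
Check two-phase: ΣzᵢKᵢ = 1.471 > 1 and Σzᵢ/Kᵢ = 1.676 > 1, so g(0) = 0.471 > 0 and g(1) = -0.676 < 0.
Iterate (Newton) starting at ψ₁ = 0.5:
  ψ₁ = 0.500: g = -0.1380, g' = -0.769 → ψ₁ = 0.321
  ψ₁ = 0.321: g = 0.0080, g' = -0.898 → ψ₁ = 0.330
Converged at ψ₁ = 0.330.
Drum-1 compositions:
  A: x = 0.130, y = 0.525
  B: x = 0.122, y = 0.097
  C: x = 0.393, y = 0.279
  D: x = 0.355, y = 0.099
Drum-2 feed = drum-1 vapor: z₂ = (0.5250, 0.0968, 0.2787, 0.0995).
Drum 2:
Let ψ₂ = V/F and solve Σ zᵢ(Kᵢ−1)/(1+ψ₂(Kᵢ−1)) = 0.
Check two-phase: ΣzᵢKᵢ = 1.480 > 1 and Σzᵢ/Kᵢ = 1.648 > 1, so g(0) = 0.480 > 0 and g(1) = -0.648 < 0.
Newton iteration, ψ₂⁰ = 0.5:
  ψ₂ = 0.500: g = 0.0135, g' = -0.802 → ψ₂ = 0.517
Converged at ψ₂ = 0.517.
  A: x = 0.298, y = 0.737
  B: x = 0.132, y = 0.064
  C: x = 0.395, y = 0.170
  D: x = 0.174, y = 0.030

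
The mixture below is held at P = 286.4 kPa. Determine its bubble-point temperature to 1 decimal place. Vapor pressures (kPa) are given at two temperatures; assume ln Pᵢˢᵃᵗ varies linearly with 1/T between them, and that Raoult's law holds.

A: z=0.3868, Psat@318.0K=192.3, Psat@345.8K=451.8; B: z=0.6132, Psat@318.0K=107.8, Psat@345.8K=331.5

Bubble-point temperature: ΣzᵢPᵢˢᵃᵗ(T) = P. Interpolate ln Pᵢˢᵃᵗ = aᵢ + bᵢ/T.
  T = 318.0 K: ΣzᵢPᵢˢᵃᵗ = 140.48 kPa
  T = 345.8 K: ΣzᵢPᵢˢᵃᵗ = 378.03 kPa
  T = 331.9 K: ΣzᵢPᵢˢᵃᵗ = 234.75 kPa
  T = 338.9 K: ΣzᵢPᵢˢᵃᵗ = 299.71 kPa
  T = 335.4 K: ΣzᵢPᵢˢᵃᵗ = 265.55 kPa
  T = 337.1 K: ΣzᵢPᵢˢᵃᵗ = 281.71 kPa
Interpolating between 337.1 K and 338.9 K gives T ≈ 337.6 K.

T = 337.6 K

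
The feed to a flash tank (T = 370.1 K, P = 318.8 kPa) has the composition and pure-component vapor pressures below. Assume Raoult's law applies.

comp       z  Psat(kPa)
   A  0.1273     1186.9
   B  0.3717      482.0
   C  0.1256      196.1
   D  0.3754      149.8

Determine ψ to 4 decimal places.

Raoult's law: Kᵢ = Pᵢˢᵃᵗ/P = Pᵢˢᵃᵗ/318.8.
  K_A = 1186.9/318.8 = 3.723024, K_B = 482.0/318.8 = 1.511920, K_C = 196.1/318.8 = 0.615119, K_D = 149.8/318.8 = 0.469887
Let ψ = V/F and solve Σ zᵢ(Kᵢ−1)/(1+ψ(Kᵢ−1)) = 0.
g(0) = ΣzᵢKᵢ − 1 = 0.2896 and g(1) = 1 − Σzᵢ/Kᵢ = -0.2831, so a root lies in (0, 1).
Newton–Raphson from ψ = 0.31:
  ψ = 0.3100: g = 0.05916, g' = -0.5252 → ψ = 0.4227
  ψ = 0.4227: g = 0.00340, g' = -0.4716 → ψ = 0.4299
Converged at ψ = 0.4299.

ψ = 0.4299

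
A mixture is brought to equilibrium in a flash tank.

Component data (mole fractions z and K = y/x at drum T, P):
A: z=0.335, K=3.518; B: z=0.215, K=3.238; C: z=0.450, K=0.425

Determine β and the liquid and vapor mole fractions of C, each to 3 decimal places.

Iterate (Newton) starting at β = 0.41:
  β = 0.410: g = 0.3274, g' = -1.062 → β = 0.718
  β = 0.718: g = 0.0440, g' = -0.859 → β = 0.770
  β = 0.770: g = -0.0002, g' = -0.870 → β = 0.769
Converged at β = 0.769.
Compositions from xᵢ = zᵢ/(1+β(Kᵢ−1)), yᵢ = Kᵢxᵢ:
  A: x = 0.114, y = 0.401
  B: x = 0.079, y = 0.256
  C: x = 0.807, y = 0.343

β = 0.769, x_C = 0.807, y_C = 0.343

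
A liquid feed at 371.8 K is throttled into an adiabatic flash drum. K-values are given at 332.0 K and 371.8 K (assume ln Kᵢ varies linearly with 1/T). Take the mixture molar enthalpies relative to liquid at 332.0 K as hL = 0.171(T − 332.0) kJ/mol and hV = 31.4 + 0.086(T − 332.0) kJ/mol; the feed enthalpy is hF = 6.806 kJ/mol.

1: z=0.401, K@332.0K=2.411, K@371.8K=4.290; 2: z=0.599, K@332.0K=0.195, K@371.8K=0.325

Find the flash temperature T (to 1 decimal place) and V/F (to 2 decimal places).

Adiabatic flash: solve Rachford–Rice at each trial T, then check hF = ψ·hV(T) + (1−ψ)·hL(T).
  T = 332.0 K: K = (2.411, 0.195), RR gives ψ = 0.074, H_out = 2.312 kJ/mol
  T = 371.8 K: K = (4.290, 0.325), RR gives ψ = 0.412, H_out = 18.349 kJ/mol
  T = 351.9 K: K = (3.269, 0.255), RR gives ψ = 0.275, H_out = 11.559 kJ/mol
  T = 341.9 K: K = (2.818, 0.224), RR gives ψ = 0.187, H_out = 7.412 kJ/mol
  T = 336.9 K: K = (2.607, 0.209), RR gives ψ = 0.134, H_out = 4.999 kJ/mol
  T = 339.4 K: K = (2.711, 0.216), RR gives ψ = 0.162, H_out = 6.241 kJ/mol
  T = 340.6 K: K = (2.762, 0.220), RR gives ψ = 0.174, H_out = 6.811 kJ/mol
Linear interpolation between T = 339.4 (H_out = 6.241) and T = 340.6 (H_out = 6.811) on hF = 6.806 gives T ≈ 340.6 K, at which ψ = 0.17.

T = 340.6 K, V/F = 0.17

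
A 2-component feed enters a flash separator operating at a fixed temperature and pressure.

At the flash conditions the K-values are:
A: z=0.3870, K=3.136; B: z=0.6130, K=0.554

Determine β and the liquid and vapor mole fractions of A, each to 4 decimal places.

Let β = V/F and solve Σ zᵢ(Kᵢ−1)/(1+β(Kᵢ−1)) = 0.
g(0) = ΣzᵢKᵢ − 1 = 0.5532 and g(1) = 1 − Σzᵢ/Kᵢ = -0.2299, so a root lies in (0, 1).
Binary case is linear: z₁(K₁−1)(1+β(K₂−1)) + z₂(K₂−1)(1+β(K₁−1)) = 0
⇒ β = [z₁(K₁−1)+z₂(K₂−1)] / [−(K₁−1)(K₂−1)] = 0.55323/0.95266 = 0.5807
Compositions from xᵢ = zᵢ/(1+β(Kᵢ−1)), yᵢ = Kᵢxᵢ:
  A: x = 0.1727, y = 0.5417
  B: x = 0.8273, y = 0.4583

β = 0.5807, x_A = 0.1727, y_A = 0.5417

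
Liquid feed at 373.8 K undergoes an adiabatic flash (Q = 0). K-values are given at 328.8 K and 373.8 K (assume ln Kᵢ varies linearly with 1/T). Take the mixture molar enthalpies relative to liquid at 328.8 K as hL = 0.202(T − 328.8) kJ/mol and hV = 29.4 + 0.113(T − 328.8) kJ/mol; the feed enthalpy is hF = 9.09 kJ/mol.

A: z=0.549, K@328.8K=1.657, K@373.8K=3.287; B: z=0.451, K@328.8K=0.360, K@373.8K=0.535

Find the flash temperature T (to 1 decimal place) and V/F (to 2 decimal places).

T = 332.5 K, V/F = 0.29

Adiabatic flash: solve Rachford–Rice at each trial T, then check hF = ψ·hV(T) + (1−ψ)·hL(T).
  T = 328.8 K: K = (1.657, 0.360), RR gives ψ = 0.171, H_out = 5.038 kJ/mol
  T = 373.8 K: K = (3.287, 0.535), RR gives ψ = 0.983, H_out = 34.065 kJ/mol
  T = 351.3 K: K = (2.386, 0.444), RR gives ψ = 0.663, H_out = 22.702 kJ/mol
  T = 340.1 K: K = (2.002, 0.402), RR gives ψ = 0.467, H_out = 15.550 kJ/mol
  T = 334.5 K: K = (1.826, 0.381), RR gives ψ = 0.340, H_out = 10.986 kJ/mol
  T = 331.6 K: K = (1.739, 0.370), RR gives ψ = 0.261, H_out = 8.173 kJ/mol
  T = 333.1 K: K = (1.783, 0.376), RR gives ψ = 0.303, H_out = 9.675 kJ/mol
Linear interpolation between T = 331.6 (H_out = 8.173) and T = 333.1 (H_out = 9.675) on hF = 9.09 gives T ≈ 332.5 K, at which ψ = 0.29.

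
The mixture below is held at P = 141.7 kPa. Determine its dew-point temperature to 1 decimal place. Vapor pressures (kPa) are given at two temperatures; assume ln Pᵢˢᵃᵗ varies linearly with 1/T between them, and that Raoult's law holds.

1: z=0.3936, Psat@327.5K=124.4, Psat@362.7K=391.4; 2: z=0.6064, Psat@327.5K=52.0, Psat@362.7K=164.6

T = 349.4 K

Dew-point temperature: Σzᵢ·P/Pᵢˢᵃᵗ(T) = 1. Interpolate ln Pᵢˢᵃᵗ = aᵢ + bᵢ/T.
  T = 327.5 K: ΣzᵢP/Pᵢˢᵃᵗ = 2.1008
  T = 362.7 K: ΣzᵢP/Pᵢˢᵃᵗ = 0.6645
  T = 345.1 K: ΣzᵢP/Pᵢˢᵃᵗ = 1.1474
  T = 353.9 K: ΣzᵢP/Pᵢˢᵃᵗ = 0.8673
  T = 349.5 K: ΣzᵢP/Pᵢˢᵃᵗ = 0.9958
  T = 347.3 K: ΣzᵢP/Pᵢˢᵃᵗ = 1.0684
Interpolating between 347.3 K and 349.5 K gives T ≈ 349.4 K.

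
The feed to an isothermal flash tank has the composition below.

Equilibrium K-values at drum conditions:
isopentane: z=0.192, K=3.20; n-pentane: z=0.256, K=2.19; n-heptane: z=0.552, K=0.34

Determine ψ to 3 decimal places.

ψ = 0.327

Rachford–Rice: g(ψ) = Σ zᵢ(Kᵢ−1)/(1+ψ(Kᵢ−1)) = 0.
g(0) = ΣzᵢKᵢ − 1 = 0.363 and g(1) = 1 − Σzᵢ/Kᵢ = -0.800, so a root lies in (0, 1).
Iterate (Newton) starting at ψ = 0.69:
  ψ = 0.690: g = -0.3339, g' = -1.067 → ψ = 0.377
  ψ = 0.377: g = -0.0437, g' = -0.877 → ψ = 0.327
Converged at ψ = 0.327.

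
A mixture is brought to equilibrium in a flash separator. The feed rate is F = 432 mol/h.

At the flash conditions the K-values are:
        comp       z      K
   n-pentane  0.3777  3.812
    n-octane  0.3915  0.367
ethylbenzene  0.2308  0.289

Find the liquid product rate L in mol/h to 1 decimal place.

L = 281.3 mol/h

Material balance + equilibrium reduce to Σ zᵢ(Kᵢ−1)/(1+V/F(Kᵢ−1)) = 0.
Check two-phase: ΣzᵢKᵢ = 1.6502 > 1 and Σzᵢ/Kᵢ = 1.9645 > 1, so g(0) = 0.6502 > 0 and g(1) = -0.9645 < 0.
Newton iteration, V/F⁰ = 0.54:
  V/F = 0.5400: g = -0.22117, g' = -1.1404 → V/F = 0.3461
  V/F = 0.3461: g = 0.00330, g' = -1.2296 → V/F = 0.3487
Converged at V/F = 0.3487.
Then V = V/F·F = 0.3487·432 = 150.7 mol/h and L = F − V = 281.3 mol/h.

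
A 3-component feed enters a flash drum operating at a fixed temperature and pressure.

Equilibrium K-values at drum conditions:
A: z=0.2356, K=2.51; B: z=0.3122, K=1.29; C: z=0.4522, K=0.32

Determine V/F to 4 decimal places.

V/F = 0.2047

Material balance + equilibrium reduce to Σ zᵢ(Kᵢ−1)/(1+V/F(Kᵢ−1)) = 0.
Feasibility: ΣzᵢKᵢ = 1.1388, Σzᵢ/Kᵢ = 1.7490 — both > 1, two phases present.
Newton–Raphson from V/F = 0.5:
  V/F = 0.5000: g = -0.18412, g' = -0.6745 → V/F = 0.2270
  V/F = 0.2270: g = -0.01374, g' = -0.6134 → V/F = 0.2046
  V/F = 0.2046: g = 0.00006, g' = -0.6191 → V/F = 0.2047
Converged at V/F = 0.2047.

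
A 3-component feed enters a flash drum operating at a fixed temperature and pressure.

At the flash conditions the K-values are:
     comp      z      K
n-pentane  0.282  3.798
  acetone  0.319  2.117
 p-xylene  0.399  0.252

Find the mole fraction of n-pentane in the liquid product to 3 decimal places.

Let ψ = V/F and solve Σ zᵢ(Kᵢ−1)/(1+ψ(Kᵢ−1)) = 0.
g(0) = ΣzᵢKᵢ − 1 = 0.847 and g(1) = 1 − Σzᵢ/Kᵢ = -0.808, so a root lies in (0, 1).
Newton iteration, ψ⁰ = 0.5:
  ψ = 0.500: g = 0.0808, g' = -1.117 → ψ = 0.572
  ψ = 0.572: g = -0.0012, g' = -1.157 → ψ = 0.571
Converged at ψ = 0.571.
Compositions from xᵢ = zᵢ/(1+ψ(Kᵢ−1)), yᵢ = Kᵢxᵢ:
  n-pentane: x = 0.109, y = 0.412
  acetone: x = 0.195, y = 0.412
  p-xylene: x = 0.697, y = 0.176

x_n-pentane = 0.109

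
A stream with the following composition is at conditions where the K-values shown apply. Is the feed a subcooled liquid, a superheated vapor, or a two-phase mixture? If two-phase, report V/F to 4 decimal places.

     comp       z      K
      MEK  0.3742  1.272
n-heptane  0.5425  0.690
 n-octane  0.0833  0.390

ΣzᵢKᵢ = 0.8828; Σzᵢ/Kᵢ = 1.2940.
Since ΣzᵢKᵢ < 1 the mixture is below its bubble point — single liquid phase.

subcooled liquid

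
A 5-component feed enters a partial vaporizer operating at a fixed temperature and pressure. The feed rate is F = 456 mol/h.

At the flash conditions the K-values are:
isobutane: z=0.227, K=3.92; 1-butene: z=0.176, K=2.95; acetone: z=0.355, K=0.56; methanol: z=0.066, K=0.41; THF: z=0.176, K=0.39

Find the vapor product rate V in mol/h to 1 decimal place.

Let β = V/F and solve Σ zᵢ(Kᵢ−1)/(1+β(Kᵢ−1)) = 0.
Check two-phase: ΣzᵢKᵢ = 1.704 > 1 and Σzᵢ/Kᵢ = 1.364 > 1, so g(0) = 0.704 > 0 and g(1) = -0.364 < 0.
Newton–Raphson from β = 0.3:
  β = 0.300: g = 0.2112, g' = -1.040 → β = 0.503
  β = 0.503: g = 0.0308, g' = -0.784 → β = 0.542
  β = 0.542: g = 0.0004, g' = -0.762 → β = 0.543
Converged at β = 0.543.
Then V = β·F = 0.5430·456 = 247.6 mol/h and L = F − V = 208.4 mol/h.

V = 247.6 mol/h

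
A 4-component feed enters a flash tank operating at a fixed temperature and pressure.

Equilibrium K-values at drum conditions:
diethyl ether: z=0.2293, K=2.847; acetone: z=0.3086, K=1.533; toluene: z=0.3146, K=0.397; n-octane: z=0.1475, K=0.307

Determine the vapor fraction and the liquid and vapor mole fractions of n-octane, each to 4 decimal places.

Material balance + equilibrium reduce to Σ zᵢ(Kᵢ−1)/(1+ψ(Kᵢ−1)) = 0.
Check two-phase: ΣzᵢKᵢ = 1.2961 > 1 and Σzᵢ/Kᵢ = 1.5547 > 1, so g(0) = 0.2961 > 0 and g(1) = -0.5547 < 0.
Iterate (Newton) starting at ψ = 0.69:
  ψ = 0.6900: g = -0.21429, g' = -0.7937 → ψ = 0.4200
  ψ = 0.4200: g = -0.02533, g' = -0.6527 → ψ = 0.3812
Converged at ψ = 0.3812.
Compositions from xᵢ = zᵢ/(1+ψ(Kᵢ−1)), yᵢ = Kᵢxᵢ:
  diethyl ether: x = 0.1346, y = 0.3831
  acetone: x = 0.2565, y = 0.3932
  toluene: x = 0.4085, y = 0.1622
  n-octane: x = 0.2005, y = 0.0615

ψ = 0.3812, x_n-octane = 0.2005, y_n-octane = 0.0615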